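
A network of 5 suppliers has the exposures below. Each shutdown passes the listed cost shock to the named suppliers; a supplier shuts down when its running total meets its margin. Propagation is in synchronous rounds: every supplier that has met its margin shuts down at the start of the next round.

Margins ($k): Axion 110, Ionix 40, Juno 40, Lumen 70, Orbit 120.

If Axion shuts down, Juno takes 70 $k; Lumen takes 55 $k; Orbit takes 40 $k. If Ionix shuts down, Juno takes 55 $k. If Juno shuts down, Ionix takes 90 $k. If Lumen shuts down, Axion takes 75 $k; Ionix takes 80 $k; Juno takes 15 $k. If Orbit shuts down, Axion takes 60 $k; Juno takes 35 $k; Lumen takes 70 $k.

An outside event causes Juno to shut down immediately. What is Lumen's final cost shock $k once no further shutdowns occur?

0

Round 1 — Juno shuts down (initial).
  Ionix: +90 → 90 ≥ 40
Round 2 — Ionix shuts down.
No further shutdowns.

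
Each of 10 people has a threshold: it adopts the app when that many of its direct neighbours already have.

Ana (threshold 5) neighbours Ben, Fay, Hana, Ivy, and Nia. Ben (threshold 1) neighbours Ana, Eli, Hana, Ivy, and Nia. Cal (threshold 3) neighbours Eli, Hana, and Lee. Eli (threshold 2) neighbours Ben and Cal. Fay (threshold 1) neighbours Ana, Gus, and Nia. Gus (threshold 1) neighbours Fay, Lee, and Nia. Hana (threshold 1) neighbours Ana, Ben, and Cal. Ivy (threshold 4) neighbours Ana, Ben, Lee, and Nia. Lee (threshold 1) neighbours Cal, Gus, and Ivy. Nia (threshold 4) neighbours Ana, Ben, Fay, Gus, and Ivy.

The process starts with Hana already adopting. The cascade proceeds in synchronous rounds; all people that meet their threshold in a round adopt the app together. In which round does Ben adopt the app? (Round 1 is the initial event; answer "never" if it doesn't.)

2

Round 1 — Hana adopts the app (initial).
Round 2 — checking thresholds:
  Ana: 1 of 5 neighbours < 5, not yet.
  Ben: 1 of 5 neighbours ≥ 1, adopts the app.
  Cal: 1 of 3 neighbours < 3, not yet.
Round 3 — no new adoptions; cascade stops.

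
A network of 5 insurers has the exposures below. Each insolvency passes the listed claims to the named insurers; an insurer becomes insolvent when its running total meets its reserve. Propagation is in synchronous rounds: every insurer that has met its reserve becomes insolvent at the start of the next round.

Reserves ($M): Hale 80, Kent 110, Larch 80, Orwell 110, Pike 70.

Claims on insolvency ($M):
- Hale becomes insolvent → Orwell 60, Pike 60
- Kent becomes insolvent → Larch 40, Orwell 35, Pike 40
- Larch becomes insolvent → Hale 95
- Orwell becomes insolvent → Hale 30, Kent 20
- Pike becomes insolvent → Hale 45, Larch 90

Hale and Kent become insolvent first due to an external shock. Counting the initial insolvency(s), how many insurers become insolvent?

Round 1 — Hale, Kent become insolvent (initial).
  Larch: +40 → 40 < 80
  Orwell: +60+35 → 95 < 110
  Pike: +60+40 → 100 ≥ 70
Round 2 — Pike becomes insolvent.
  Larch: +90 → 130 ≥ 80
Round 3 — Larch becomes insolvent.
No further insolvencies.

4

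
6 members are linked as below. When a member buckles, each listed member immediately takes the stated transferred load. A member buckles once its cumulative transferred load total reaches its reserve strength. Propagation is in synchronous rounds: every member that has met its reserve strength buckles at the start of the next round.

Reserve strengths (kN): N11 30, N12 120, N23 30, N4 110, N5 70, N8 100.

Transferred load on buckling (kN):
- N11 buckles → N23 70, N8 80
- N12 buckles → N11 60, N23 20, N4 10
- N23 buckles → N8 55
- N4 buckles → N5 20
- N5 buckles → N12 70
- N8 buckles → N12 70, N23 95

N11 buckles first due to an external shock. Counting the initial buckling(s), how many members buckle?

3

Round 1 — N11 buckles (initial).
  N23: +70 → 70 ≥ 30
  N8: +80 → 80 < 100
Round 2 — N23 buckles.
  N8: +55 → 135 ≥ 100
Round 3 — N8 buckles.
  N12: +70 → 70 < 120
No further bucklings.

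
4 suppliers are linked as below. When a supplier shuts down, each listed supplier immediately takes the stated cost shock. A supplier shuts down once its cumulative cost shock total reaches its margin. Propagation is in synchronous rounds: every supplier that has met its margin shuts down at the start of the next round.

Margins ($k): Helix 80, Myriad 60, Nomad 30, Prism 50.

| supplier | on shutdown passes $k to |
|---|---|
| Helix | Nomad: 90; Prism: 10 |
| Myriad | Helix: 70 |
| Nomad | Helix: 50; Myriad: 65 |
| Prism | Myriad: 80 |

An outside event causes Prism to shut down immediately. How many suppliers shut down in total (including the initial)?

Round 1 — Prism shuts down (initial).
  Myriad: +80 → 80 ≥ 60
Round 2 — Myriad shuts down.
  Helix: +70 → 70 < 80
No further shutdowns.

2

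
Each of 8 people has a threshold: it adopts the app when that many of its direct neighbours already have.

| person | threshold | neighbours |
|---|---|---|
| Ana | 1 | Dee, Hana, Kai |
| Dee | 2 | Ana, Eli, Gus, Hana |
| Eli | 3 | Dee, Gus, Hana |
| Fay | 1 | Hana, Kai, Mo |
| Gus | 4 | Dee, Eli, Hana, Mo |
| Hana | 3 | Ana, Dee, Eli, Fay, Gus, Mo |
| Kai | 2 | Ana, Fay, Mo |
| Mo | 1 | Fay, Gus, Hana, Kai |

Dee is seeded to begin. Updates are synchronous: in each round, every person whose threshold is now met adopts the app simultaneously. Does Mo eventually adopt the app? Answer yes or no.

Round 1 — Dee adopts the app (initial).
Round 2 — checking thresholds:
  Ana: 1 of 3 neighbours ≥ 1, adopts the app.
  Eli: 1 of 3 neighbours < 3, not yet.
  Gus: 1 of 4 neighbours < 4, not yet.
  Hana: 1 of 6 neighbours < 3, not yet.
Round 3 — no new adoptions; cascade stops.

no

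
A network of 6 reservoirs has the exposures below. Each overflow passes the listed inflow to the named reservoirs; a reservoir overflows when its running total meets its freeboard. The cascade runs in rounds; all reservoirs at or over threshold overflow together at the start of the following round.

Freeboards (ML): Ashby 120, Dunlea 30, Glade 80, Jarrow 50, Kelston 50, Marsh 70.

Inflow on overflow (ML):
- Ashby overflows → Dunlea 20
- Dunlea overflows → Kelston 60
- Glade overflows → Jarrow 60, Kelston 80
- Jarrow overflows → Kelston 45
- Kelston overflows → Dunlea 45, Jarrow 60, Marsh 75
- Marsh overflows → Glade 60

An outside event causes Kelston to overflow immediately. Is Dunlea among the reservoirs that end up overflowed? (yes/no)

Round 1 — Kelston overflows (initial).
  Dunlea: +45 → 45 ≥ 30
  Jarrow: +60 → 60 ≥ 50
  Marsh: +75 → 75 ≥ 70
Round 2 — Dunlea, Jarrow, Marsh overflow.
  Glade: +60 → 60 < 80
No further overflows.

yes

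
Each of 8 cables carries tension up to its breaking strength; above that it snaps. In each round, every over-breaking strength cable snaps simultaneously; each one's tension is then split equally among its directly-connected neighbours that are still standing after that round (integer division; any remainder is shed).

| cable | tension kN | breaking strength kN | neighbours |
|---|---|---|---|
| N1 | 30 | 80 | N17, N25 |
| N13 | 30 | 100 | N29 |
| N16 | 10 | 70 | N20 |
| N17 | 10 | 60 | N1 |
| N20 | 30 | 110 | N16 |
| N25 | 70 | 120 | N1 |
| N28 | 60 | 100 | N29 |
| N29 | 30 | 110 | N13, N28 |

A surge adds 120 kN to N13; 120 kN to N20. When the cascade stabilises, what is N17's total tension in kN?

Round 1 — N13 at 150 > 100; N20 at 150 > 110. N13, N20 snap.
  N13 sheds 150 kN to N29: 150 each.
    N29: 30+150 = 180 > 110
  N20 sheds 150 kN to N16: 150 each.
    N16: 10+150 = 160 > 70
Round 2 — N16, N29 snap.
  N16 sheds 160 kN: no online neighbours, lost.
  N29 sheds 180 kN to N28: 180 each.
    N28: 60+180 = 240 > 100
Round 3 — N28 snaps.
  N28 sheds 240 kN: no online neighbours, lost.
No further breaks.

10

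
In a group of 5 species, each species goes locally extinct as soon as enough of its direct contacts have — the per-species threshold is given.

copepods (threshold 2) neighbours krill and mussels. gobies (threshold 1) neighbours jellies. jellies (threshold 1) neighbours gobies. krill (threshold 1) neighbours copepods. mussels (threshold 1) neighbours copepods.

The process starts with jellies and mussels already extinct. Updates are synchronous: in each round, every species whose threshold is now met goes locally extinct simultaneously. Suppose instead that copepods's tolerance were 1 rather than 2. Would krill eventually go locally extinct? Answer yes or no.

With copepods's tolerance at 1:
Round 1 — jellies, mussels go locally extinct (initial).
Round 2 — checking thresholds:
  copepods: 1 of 2 neighbours ≥ 1, goes locally extinct.
  gobies: 1 of 1 neighbours ≥ 1, goes locally extinct.
Round 3 — checking thresholds:
  krill: 1 of 1 neighbours ≥ 1, goes locally extinct.
Round 4 — no new extinctions; cascade stops.

yes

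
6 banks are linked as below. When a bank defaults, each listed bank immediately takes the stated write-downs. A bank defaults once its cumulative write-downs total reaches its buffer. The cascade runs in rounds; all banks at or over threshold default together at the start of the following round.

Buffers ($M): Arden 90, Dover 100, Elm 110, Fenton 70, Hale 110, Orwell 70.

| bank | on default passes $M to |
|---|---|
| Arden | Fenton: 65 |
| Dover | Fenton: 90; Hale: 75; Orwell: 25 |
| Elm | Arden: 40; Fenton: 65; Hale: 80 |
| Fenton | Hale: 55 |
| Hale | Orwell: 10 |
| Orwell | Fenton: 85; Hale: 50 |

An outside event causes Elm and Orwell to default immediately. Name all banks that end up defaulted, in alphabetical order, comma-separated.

Round 1 — Elm, Orwell default (initial).
  Arden: +40 → 40 < 90
  Fenton: +65+85 → 150 ≥ 70
  Hale: +80+50 → 130 ≥ 110
Round 2 — Fenton, Hale default.
No further defaults.

Elm, Fenton, Hale, Orwell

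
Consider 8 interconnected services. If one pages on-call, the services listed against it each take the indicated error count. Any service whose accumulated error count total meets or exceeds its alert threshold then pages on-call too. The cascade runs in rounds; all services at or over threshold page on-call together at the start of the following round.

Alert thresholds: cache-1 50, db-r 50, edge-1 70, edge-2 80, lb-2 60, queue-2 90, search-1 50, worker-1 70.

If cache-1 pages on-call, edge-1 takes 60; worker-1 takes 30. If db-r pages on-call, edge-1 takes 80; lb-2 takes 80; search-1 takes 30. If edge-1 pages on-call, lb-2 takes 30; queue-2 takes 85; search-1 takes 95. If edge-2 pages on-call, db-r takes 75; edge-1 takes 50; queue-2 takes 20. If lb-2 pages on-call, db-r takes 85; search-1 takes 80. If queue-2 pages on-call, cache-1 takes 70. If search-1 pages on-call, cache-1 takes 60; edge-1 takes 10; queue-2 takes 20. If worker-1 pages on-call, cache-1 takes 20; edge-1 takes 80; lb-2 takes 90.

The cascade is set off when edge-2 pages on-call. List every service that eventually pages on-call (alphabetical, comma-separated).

Round 1 — edge-2 pages on-call (initial).
  db-r: +75 → 75 ≥ 50
  edge-1: +50 → 50 < 70
  queue-2: +20 → 20 < 90
Round 2 — db-r pages on-call.
  edge-1: +80 → 130 ≥ 70
  lb-2: +80 → 80 ≥ 60
  search-1: +30 → 30 < 50
Round 3 — edge-1, lb-2 page on-call.
  queue-2: +85 → 105 ≥ 90
  search-1: +95+80 → 205 ≥ 50
Round 4 — queue-2, search-1 page on-call.
  cache-1: +70+60 → 130 ≥ 50
Round 5 — cache-1 pages on-call.
  worker-1: +30 → 30 < 70
No further pages.

cache-1, db-r, edge-1, edge-2, lb-2, queue-2, search-1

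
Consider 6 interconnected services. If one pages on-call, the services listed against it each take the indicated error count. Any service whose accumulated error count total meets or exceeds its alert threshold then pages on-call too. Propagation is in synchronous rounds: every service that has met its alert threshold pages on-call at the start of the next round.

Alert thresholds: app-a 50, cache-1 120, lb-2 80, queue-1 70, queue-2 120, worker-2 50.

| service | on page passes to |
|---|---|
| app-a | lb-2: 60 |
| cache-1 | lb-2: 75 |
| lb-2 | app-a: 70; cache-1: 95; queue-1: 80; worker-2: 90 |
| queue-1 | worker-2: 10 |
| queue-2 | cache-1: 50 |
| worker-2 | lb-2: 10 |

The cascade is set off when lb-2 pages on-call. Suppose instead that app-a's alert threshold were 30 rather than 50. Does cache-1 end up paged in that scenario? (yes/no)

no

With app-a's alert threshold at 30:
Round 1 — lb-2 pages on-call (initial).
  app-a: +70 → 70 ≥ 30
  cache-1: +95 → 95 < 120
  queue-1: +80 → 80 ≥ 70
  worker-2: +90 → 90 ≥ 50
Round 2 — app-a, queue-1, worker-2 page on-call.
No further pages.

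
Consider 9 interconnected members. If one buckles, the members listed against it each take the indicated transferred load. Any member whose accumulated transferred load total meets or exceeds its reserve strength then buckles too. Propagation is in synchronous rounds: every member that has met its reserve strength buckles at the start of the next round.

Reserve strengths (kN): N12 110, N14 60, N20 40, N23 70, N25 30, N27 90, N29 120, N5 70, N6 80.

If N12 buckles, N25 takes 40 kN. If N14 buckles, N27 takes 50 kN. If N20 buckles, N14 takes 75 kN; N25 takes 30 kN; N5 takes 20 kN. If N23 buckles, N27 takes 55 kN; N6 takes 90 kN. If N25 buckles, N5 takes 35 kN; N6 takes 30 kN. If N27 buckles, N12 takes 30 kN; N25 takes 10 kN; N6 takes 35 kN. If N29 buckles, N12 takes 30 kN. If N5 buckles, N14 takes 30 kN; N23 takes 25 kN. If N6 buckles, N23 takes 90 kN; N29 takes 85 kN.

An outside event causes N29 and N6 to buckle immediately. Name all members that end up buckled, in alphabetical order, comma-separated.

Round 1 — N29, N6 buckle (initial).
  N12: +30 → 30 < 110
  N23: +90 → 90 ≥ 70
Round 2 — N23 buckles.
  N27: +55 → 55 < 90
No further bucklings.

N23, N29, N6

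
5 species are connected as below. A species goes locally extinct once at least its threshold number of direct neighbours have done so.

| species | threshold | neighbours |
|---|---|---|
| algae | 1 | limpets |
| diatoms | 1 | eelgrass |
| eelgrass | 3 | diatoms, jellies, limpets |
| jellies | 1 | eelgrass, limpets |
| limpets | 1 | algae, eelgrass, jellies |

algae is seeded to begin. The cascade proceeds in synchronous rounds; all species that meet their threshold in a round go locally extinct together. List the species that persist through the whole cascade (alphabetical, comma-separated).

diatoms, eelgrass

Round 1 — algae goes locally extinct (initial).
Round 2 — checking thresholds:
  limpets: 1 of 3 neighbours ≥ 1, goes locally extinct.
Round 3 — checking thresholds:
  eelgrass: 1 of 3 neighbours < 3, not yet.
  jellies: 1 of 2 neighbours ≥ 1, goes locally extinct.
Round 4 — no new extinctions; cascade stops.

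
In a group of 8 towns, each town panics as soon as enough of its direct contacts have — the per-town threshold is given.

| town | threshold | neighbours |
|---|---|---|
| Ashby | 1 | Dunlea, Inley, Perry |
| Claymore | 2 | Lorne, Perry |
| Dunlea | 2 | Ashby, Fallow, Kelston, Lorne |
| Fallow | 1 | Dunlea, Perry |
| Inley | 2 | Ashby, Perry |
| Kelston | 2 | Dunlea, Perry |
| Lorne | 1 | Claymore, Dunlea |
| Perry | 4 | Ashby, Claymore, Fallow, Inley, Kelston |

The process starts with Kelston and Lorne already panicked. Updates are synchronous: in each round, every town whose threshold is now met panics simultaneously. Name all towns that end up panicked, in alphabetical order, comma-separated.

Ashby, Dunlea, Fallow, Kelston, Lorne

Round 1 — Kelston, Lorne panic (initial).
Round 2 — checking thresholds:
  Claymore: 1 of 2 neighbours < 2, below threshold.
  Dunlea: 2 of 4 neighbours ≥ 2, panics.
  Perry: 1 of 5 neighbours < 4, below threshold.
Round 3 — checking thresholds:
  Ashby: 1 of 3 neighbours ≥ 1, panics.
  Claymore: 1 of 2 neighbours < 2, below threshold.
  Fallow: 1 of 2 neighbours ≥ 1, panics.
  Perry: 1 of 5 neighbours < 4, below threshold.
Round 4 — no new panics; cascade stops.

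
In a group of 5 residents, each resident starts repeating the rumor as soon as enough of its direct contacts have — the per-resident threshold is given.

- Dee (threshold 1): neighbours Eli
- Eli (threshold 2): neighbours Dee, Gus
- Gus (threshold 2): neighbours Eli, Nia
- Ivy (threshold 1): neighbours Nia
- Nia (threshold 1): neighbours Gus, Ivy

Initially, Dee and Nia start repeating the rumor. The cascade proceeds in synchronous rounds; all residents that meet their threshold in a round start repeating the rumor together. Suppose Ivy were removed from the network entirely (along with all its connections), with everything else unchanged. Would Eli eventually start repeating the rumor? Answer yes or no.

With Ivy removed:
Round 1 — Dee, Nia start repeating the rumor (initial).
Round 2 — no new spreads; cascade stops.

no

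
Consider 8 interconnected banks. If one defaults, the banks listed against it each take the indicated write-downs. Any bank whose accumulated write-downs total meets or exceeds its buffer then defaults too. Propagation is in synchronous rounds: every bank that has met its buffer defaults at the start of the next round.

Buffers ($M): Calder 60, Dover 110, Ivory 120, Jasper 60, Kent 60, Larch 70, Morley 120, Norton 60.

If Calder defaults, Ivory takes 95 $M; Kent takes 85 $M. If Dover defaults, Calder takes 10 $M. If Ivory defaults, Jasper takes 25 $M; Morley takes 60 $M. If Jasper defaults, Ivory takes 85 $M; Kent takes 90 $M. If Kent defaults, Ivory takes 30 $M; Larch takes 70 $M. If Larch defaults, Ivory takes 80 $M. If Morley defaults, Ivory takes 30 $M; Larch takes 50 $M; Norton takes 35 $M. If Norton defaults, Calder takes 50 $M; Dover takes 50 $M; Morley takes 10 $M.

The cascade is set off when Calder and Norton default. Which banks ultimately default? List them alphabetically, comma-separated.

Calder, Ivory, Kent, Larch, Norton

Round 1 — Calder, Norton default (initial).
  Dover: +50 → 50 < 110
  Ivory: +95 → 95 < 120
  Kent: +85 → 85 ≥ 60
  Morley: +10 → 10 < 120
Round 2 — Kent defaults.
  Ivory: +30 → 125 ≥ 120
  Larch: +70 → 70 ≥ 70
Round 3 — Ivory, Larch default.
  Jasper: +25 → 25 < 60
  Morley: +60 → 70 < 120
No further defaults.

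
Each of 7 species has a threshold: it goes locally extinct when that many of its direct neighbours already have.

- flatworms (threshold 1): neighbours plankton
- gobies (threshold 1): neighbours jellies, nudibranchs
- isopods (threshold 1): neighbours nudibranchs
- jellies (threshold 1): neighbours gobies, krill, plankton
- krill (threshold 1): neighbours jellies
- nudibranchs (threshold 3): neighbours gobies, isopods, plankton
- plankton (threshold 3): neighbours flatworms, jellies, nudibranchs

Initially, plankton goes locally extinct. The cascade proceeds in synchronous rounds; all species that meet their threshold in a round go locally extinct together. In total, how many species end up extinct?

Round 1 — plankton goes locally extinct (initial).
Round 2 — checking thresholds:
  flatworms: 1 of 1 neighbours ≥ 1, goes locally extinct.
  jellies: 1 of 3 neighbours ≥ 1, goes locally extinct.
  nudibranchs: 1 of 3 neighbours < 3, not yet.
Round 3 — checking thresholds:
  gobies: 1 of 2 neighbours ≥ 1, goes locally extinct.
  krill: 1 of 1 neighbours ≥ 1, goes locally extinct.
  nudibranchs: 1 of 3 neighbours < 3, not yet.
Round 4 — no new extinctions; cascade stops.

5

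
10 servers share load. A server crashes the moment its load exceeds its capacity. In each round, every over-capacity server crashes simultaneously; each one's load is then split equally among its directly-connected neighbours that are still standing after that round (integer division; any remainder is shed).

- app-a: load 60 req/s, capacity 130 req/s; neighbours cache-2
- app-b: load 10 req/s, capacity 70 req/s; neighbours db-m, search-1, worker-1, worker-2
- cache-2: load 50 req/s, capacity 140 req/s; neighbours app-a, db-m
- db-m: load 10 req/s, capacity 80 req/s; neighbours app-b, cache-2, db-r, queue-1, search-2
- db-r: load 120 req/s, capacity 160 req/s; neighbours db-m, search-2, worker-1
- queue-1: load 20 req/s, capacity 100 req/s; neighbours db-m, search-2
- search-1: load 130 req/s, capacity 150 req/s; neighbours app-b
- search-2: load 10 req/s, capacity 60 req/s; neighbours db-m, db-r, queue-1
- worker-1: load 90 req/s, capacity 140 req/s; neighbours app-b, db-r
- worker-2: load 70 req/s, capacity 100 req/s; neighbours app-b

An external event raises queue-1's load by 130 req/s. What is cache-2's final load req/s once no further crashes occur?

78

Round 1 — queue-1 at 150 > 100. queue-1 crashes.
  queue-1 sheds 150 req/s to db-m, search-2: 75 each.
    db-m: 10+75 = 85 > 80
    search-2: 10+75 = 85 > 60
Round 2 — db-m, search-2 crash.
  db-m sheds 85 req/s to app-b, cache-2, db-r: 28 each (1 lost).
    app-b: 10+28 = 38 ≤ 70
    cache-2: 50+28 = 78 ≤ 140
    db-r: 120+28 = 148 ≤ 160
  search-2 sheds 85 req/s to db-r: 85 each.
    db-r: 148+85 = 233 > 160
Round 3 — db-r crashes.
  db-r sheds 233 req/s to worker-1: 233 each.
    worker-1: 90+233 = 323 > 140
Round 4 — worker-1 crashes.
  worker-1 sheds 323 req/s to app-b: 323 each.
    app-b: 38+323 = 361 > 70
Round 5 — app-b crashes.
  app-b sheds 361 req/s to search-1, worker-2: 180 each (1 lost).
    search-1: 130+180 = 310 > 150
    worker-2: 70+180 = 250 > 100
Round 6 — search-1, worker-2 crash.
  search-1 sheds 310 req/s: no online neighbours, lost.
  worker-2 sheds 250 req/s: no online neighbours, lost.
No further crashes.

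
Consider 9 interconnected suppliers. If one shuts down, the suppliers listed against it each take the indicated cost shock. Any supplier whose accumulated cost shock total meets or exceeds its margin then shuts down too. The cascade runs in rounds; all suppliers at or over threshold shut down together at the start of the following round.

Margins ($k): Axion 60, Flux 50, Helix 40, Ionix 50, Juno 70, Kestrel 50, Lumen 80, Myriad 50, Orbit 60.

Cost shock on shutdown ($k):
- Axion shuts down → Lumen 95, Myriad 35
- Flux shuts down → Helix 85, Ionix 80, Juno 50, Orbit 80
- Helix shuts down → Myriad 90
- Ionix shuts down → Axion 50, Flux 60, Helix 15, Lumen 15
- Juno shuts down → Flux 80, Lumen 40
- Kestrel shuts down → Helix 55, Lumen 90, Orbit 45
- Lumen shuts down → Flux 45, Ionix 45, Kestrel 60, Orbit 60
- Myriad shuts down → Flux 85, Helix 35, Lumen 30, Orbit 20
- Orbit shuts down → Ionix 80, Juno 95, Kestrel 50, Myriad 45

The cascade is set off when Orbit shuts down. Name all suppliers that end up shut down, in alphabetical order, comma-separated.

Round 1 — Orbit shuts down (initial).
  Ionix: +80 → 80 ≥ 50
  Juno: +95 → 95 ≥ 70
  Kestrel: +50 → 50 ≥ 50
  Myriad: +45 → 45 < 50
Round 2 — Ionix, Juno, Kestrel shut down.
  Axion: +50 → 50 < 60
  Flux: +60+80 → 140 ≥ 50
  Helix: +15+55 → 70 ≥ 40
  Lumen: +15+40+90 → 145 ≥ 80
Round 3 — Flux, Helix, Lumen shut down.
  Myriad: +90 → 135 ≥ 50
Round 4 — Myriad shuts down.
No further shutdowns.

Flux, Helix, Ionix, Juno, Kestrel, Lumen, Myriad, Orbit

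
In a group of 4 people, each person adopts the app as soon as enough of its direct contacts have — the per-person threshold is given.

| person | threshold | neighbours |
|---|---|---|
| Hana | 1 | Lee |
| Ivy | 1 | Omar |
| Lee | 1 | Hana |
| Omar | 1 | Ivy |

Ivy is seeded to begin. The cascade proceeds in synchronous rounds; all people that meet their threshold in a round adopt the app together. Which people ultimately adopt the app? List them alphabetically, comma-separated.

Ivy, Omar

Round 1 — Ivy adopts the app (initial).
Round 2 — checking thresholds:
  Omar: 1 of 1 neighbours ≥ 1, adopts the app.
Round 3 — no new adoptions; cascade stops.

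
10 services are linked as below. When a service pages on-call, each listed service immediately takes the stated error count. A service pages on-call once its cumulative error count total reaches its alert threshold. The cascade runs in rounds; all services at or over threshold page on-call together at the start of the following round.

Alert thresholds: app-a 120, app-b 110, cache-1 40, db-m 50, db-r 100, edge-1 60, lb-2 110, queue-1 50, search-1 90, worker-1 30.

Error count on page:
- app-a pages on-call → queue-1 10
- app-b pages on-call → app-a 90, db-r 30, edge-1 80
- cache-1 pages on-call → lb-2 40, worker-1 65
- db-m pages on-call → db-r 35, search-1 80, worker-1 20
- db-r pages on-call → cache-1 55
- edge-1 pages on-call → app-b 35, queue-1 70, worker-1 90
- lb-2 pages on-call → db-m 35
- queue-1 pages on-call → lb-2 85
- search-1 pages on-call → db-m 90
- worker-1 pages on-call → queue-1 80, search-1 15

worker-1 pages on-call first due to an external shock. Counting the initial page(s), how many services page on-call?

Round 1 — worker-1 pages on-call (initial).
  queue-1: +80 → 80 ≥ 50
  search-1: +15 → 15 < 90
Round 2 — queue-1 pages on-call.
  lb-2: +85 → 85 < 110
No further pages.

2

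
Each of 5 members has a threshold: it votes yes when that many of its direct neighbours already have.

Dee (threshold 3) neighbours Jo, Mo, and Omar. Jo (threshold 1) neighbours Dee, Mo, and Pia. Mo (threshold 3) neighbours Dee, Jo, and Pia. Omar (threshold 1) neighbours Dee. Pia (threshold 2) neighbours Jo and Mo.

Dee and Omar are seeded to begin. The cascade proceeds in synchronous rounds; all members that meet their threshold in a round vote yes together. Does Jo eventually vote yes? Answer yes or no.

Round 1 — Dee, Omar vote yes (initial).
Round 2 — checking thresholds:
  Jo: 1 of 3 neighbours ≥ 1, votes yes.
  Mo: 1 of 3 neighbours < 3, holds.
Round 3 — no new yes votes; cascade stops.

yes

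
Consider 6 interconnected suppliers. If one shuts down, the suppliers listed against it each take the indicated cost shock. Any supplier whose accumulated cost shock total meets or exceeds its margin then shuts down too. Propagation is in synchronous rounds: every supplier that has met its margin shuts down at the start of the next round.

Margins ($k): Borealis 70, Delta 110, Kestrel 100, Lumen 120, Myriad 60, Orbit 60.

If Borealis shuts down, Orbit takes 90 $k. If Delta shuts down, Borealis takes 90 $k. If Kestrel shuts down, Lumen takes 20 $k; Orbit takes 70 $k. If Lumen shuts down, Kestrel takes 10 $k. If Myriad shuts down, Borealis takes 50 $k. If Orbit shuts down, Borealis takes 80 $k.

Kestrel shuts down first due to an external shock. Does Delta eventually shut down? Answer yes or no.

Round 1 — Kestrel shuts down (initial).
  Lumen: +20 → 20 < 120
  Orbit: +70 → 70 ≥ 60
Round 2 — Orbit shuts down.
  Borealis: +80 → 80 ≥ 70
Round 3 — Borealis shuts down.
No further shutdowns.

no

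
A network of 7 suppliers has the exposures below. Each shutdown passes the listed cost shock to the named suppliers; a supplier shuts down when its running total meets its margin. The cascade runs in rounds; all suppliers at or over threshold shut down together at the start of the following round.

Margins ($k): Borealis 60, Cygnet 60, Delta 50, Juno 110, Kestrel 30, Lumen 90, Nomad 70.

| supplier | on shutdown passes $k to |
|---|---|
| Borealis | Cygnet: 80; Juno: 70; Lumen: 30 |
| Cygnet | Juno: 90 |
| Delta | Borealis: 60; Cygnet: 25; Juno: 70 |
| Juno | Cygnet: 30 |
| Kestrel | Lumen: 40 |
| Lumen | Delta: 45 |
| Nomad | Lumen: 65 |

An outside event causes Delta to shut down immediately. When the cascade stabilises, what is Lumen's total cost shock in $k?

30

Round 1 — Delta shuts down (initial).
  Borealis: +60 → 60 ≥ 60
  Cygnet: +25 → 25 < 60
  Juno: +70 → 70 < 110
Round 2 — Borealis shuts down.
  Cygnet: +80 → 105 ≥ 60
  Juno: +70 → 140 ≥ 110
  Lumen: +30 → 30 < 90
Round 3 — Cygnet, Juno shut down.
No further shutdowns.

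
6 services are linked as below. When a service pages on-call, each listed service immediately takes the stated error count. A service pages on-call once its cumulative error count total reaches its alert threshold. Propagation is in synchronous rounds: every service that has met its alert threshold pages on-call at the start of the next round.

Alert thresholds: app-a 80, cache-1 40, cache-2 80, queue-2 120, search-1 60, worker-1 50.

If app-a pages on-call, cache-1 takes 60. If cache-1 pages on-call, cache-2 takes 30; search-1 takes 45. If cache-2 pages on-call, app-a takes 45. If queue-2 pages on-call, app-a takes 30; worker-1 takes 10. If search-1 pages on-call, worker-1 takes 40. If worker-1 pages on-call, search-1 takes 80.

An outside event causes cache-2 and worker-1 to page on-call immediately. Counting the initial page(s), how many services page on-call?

3

Round 1 — cache-2, worker-1 page on-call (initial).
  app-a: +45 → 45 < 80
  search-1: +80 → 80 ≥ 60
Round 2 — search-1 pages on-call.
No further pages.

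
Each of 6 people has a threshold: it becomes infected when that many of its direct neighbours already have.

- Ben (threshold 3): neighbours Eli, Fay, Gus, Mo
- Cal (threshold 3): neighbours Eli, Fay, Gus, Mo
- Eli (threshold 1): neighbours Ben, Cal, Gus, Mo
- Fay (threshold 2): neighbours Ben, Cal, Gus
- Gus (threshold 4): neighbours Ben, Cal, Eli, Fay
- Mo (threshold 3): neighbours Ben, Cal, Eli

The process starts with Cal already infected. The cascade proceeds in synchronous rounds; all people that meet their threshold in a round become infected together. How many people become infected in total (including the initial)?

2

Round 1 — Cal becomes infected (initial).
Round 2 — checking thresholds:
  Eli: 1 of 4 neighbours ≥ 1, becomes infected.
  Fay: 1 of 3 neighbours < 2, not yet.
  Gus: 1 of 4 neighbours < 4, not yet.
  Mo: 1 of 3 neighbours < 3, not yet.
Round 3 — no new infections; cascade stops.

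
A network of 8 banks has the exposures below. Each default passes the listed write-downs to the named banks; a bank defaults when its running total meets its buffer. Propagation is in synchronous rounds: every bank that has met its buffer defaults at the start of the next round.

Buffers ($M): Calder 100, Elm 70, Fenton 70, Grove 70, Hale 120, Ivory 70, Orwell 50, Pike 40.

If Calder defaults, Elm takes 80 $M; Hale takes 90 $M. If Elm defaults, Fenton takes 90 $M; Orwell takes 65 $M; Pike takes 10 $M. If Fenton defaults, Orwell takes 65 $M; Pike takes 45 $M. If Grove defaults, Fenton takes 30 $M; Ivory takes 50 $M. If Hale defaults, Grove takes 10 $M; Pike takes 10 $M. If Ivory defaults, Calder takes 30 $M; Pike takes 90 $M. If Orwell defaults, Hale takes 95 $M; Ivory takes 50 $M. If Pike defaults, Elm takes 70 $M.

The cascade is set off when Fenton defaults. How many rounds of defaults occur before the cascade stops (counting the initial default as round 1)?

3

Round 1 — Fenton defaults (initial).
  Orwell: +65 → 65 ≥ 50
  Pike: +45 → 45 ≥ 40
Round 2 — Orwell, Pike default.
  Elm: +70 → 70 ≥ 70
  Hale: +95 → 95 < 120
  Ivory: +50 → 50 < 70
Round 3 — Elm defaults.
No further defaults.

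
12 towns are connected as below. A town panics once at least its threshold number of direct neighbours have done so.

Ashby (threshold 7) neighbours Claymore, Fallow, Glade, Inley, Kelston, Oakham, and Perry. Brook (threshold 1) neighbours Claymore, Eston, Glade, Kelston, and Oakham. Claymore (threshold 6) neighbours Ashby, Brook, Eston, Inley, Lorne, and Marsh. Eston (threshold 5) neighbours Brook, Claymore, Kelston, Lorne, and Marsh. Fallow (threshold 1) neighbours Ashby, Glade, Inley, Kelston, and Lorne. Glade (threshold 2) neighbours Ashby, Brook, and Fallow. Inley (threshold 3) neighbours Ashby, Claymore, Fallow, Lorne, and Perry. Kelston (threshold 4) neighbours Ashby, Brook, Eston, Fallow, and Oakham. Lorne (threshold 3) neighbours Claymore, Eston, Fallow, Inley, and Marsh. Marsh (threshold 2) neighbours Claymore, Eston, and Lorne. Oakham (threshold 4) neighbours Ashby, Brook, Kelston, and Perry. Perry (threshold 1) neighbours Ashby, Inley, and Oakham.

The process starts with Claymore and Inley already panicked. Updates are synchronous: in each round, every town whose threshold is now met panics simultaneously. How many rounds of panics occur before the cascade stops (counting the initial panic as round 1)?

4

Round 1 — Claymore, Inley panic (initial).
Round 2 — checking thresholds:
  Ashby: 2 of 7 neighbours < 7, not yet.
  Brook: 1 of 5 neighbours ≥ 1, panics.
  Eston: 1 of 5 neighbours < 5, not yet.
  Fallow: 1 of 5 neighbours ≥ 1, panics.
  Lorne: 2 of 5 neighbours < 3, not yet.
  Marsh: 1 of 3 neighbours < 2, not yet.
  Perry: 1 of 3 neighbours ≥ 1, panics.
Round 3 — checking thresholds:
  Ashby: 4 of 7 neighbours < 7, not yet.
  Eston: 2 of 5 neighbours < 5, not yet.
  Glade: 2 of 3 neighbours ≥ 2, panics.
  Kelston: 2 of 5 neighbours < 4, not yet.
  Lorne: 3 of 5 neighbours ≥ 3, panics.
  Marsh: 1 of 3 neighbours < 2, not yet.
  Oakham: 2 of 4 neighbours < 4, not yet.
Round 4 — checking thresholds:
  Ashby: 5 of 7 neighbours < 7, not yet.
  Eston: 3 of 5 neighbours < 5, not yet.
  Kelston: 2 of 5 neighbours < 4, not yet.
  Marsh: 2 of 3 neighbours ≥ 2, panics.
  Oakham: 2 of 4 neighbours < 4, not yet.
Round 5 — no new panics; cascade stops.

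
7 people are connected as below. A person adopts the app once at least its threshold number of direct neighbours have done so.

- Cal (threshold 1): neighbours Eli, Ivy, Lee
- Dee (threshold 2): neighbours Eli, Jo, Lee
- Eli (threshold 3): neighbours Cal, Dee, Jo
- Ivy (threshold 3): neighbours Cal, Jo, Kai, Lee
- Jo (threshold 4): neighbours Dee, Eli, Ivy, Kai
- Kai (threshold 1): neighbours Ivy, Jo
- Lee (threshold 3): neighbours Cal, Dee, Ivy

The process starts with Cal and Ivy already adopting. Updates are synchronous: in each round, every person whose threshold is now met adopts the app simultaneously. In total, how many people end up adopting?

3

Round 1 — Cal, Ivy adopt the app (initial).
Round 2 — checking thresholds:
  Eli: 1 of 3 neighbours < 3, holds.
  Jo: 1 of 4 neighbours < 4, holds.
  Kai: 1 of 2 neighbours ≥ 1, adopts the app.
  Lee: 2 of 3 neighbours < 3, holds.
Round 3 — no new adoptions; cascade stops.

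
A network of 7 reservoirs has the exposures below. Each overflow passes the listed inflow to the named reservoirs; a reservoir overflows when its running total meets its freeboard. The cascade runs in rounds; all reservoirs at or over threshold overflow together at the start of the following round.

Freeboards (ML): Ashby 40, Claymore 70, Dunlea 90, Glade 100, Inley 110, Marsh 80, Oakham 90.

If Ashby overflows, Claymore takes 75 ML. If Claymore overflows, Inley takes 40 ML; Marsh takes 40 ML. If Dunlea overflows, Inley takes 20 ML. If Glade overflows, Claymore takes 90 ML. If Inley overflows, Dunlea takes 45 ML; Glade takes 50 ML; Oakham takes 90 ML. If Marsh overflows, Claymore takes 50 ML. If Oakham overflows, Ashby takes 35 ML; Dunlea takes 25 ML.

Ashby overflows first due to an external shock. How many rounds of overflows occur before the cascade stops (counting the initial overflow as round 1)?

Round 1 — Ashby overflows (initial).
  Claymore: +75 → 75 ≥ 70
Round 2 — Claymore overflows.
  Inley: +40 → 40 < 110
  Marsh: +40 → 40 < 80
No further overflows.

2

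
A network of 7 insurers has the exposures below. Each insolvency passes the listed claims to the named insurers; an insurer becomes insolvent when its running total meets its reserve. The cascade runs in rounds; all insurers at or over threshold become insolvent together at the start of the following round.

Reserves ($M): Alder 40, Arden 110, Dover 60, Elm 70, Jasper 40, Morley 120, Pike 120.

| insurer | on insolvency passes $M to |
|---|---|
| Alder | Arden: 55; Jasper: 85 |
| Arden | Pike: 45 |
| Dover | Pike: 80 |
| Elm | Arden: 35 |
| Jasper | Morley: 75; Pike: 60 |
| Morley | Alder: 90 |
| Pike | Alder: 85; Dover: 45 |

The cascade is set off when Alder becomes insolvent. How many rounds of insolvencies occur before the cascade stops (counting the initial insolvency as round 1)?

Round 1 — Alder becomes insolvent (initial).
  Arden: +55 → 55 < 110
  Jasper: +85 → 85 ≥ 40
Round 2 — Jasper becomes insolvent.
  Morley: +75 → 75 < 120
  Pike: +60 → 60 < 120
No further insolvencies.

2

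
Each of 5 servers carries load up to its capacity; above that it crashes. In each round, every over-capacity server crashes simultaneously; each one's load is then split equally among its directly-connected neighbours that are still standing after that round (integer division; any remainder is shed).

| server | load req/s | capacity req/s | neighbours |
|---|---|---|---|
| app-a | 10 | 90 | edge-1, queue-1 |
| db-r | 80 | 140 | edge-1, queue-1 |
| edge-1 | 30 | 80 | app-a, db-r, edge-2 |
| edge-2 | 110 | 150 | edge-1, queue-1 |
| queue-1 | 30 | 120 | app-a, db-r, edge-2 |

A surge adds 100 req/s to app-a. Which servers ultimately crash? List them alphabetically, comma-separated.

app-a, db-r, edge-1, edge-2, queue-1

Round 1 — app-a at 110 > 90. app-a crashes.
  app-a sheds 110 req/s to edge-1, queue-1: 55 each.
    edge-1: 30+55 = 85 > 80
    queue-1: 30+55 = 85 ≤ 120
Round 2 — edge-1 crashes.
  edge-1 sheds 85 req/s to db-r, edge-2: 42 each (1 lost).
    db-r: 80+42 = 122 ≤ 140
    edge-2: 110+42 = 152 > 150
Round 3 — edge-2 crashes.
  edge-2 sheds 152 req/s to queue-1: 152 each.
    queue-1: 85+152 = 237 > 120
Round 4 — queue-1 crashes.
  queue-1 sheds 237 req/s to db-r: 237 each.
    db-r: 122+237 = 359 > 140
Round 5 — db-r crashes.
  db-r sheds 359 req/s: no online neighbours, lost.
No further crashes.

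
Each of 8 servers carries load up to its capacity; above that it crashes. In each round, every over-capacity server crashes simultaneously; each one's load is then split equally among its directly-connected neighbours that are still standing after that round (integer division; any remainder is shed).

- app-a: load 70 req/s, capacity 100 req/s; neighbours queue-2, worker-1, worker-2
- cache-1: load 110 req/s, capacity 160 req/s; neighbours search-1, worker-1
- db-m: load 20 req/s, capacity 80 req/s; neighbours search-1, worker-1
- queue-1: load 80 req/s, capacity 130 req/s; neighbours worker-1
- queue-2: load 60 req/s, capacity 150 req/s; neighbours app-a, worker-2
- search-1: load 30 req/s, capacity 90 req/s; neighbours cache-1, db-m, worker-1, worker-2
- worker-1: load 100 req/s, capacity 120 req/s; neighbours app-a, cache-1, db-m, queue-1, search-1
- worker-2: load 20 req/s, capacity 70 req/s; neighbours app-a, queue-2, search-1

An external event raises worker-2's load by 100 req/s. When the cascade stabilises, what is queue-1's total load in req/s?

118

Round 1 — worker-2 at 120 > 70. worker-2 crashes.
  worker-2 sheds 120 req/s to app-a, queue-2, search-1: 40 each.
    app-a: 70+40 = 110 > 100
    queue-2: 60+40 = 100 ≤ 150
    search-1: 30+40 = 70 ≤ 90
Round 2 — app-a crashes.
  app-a sheds 110 req/s to queue-2, worker-1: 55 each.
    queue-2: 100+55 = 155 > 150
    worker-1: 100+55 = 155 > 120
Round 3 — queue-2, worker-1 crash.
  queue-2 sheds 155 req/s: no online neighbours, lost.
  worker-1 sheds 155 req/s to cache-1, db-m, queue-1, search-1: 38 each (3 lost).
    cache-1: 110+38 = 148 ≤ 160
    db-m: 20+38 = 58 ≤ 80
    queue-1: 80+38 = 118 ≤ 130
    search-1: 70+38 = 108 > 90
Round 4 — search-1 crashes.
  search-1 sheds 108 req/s to cache-1, db-m: 54 each.
    cache-1: 148+54 = 202 > 160
    db-m: 58+54 = 112 > 80
Round 5 — cache-1, db-m crash.
  cache-1 sheds 202 req/s: no online neighbours, lost.
  db-m sheds 112 req/s: no online neighbours, lost.
No further crashes.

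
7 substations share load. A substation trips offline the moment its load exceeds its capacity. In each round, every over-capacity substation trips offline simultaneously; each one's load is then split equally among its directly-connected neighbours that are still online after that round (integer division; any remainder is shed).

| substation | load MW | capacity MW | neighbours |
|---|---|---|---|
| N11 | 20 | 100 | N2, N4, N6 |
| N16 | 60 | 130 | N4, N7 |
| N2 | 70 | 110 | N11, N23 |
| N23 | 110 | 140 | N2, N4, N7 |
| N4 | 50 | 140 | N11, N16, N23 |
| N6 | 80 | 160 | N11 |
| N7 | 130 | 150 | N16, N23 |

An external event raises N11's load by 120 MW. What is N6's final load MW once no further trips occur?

Round 1 — N11 at 140 > 100. N11 trips offline.
  N11 sheds 140 MW to N2, N4, N6: 46 each (2 lost).
    N2: 70+46 = 116 > 110
    N4: 50+46 = 96 ≤ 140
    N6: 80+46 = 126 ≤ 160
Round 2 — N2 trips offline.
  N2 sheds 116 MW to N23: 116 each.
    N23: 110+116 = 226 > 140
Round 3 — N23 trips offline.
  N23 sheds 226 MW to N4, N7: 113 each.
    N4: 96+113 = 209 > 140
    N7: 130+113 = 243 > 150
Round 4 — N4, N7 trip offline.
  N4 sheds 209 MW to N16: 209 each.
    N16: 60+209 = 269 > 130
  N7 sheds 243 MW to N16: 243 each.
    N16: 269+243 = 512 > 130
Round 5 — N16 trips offline.
  N16 sheds 512 MW: no online neighbours, lost.
No further trips.

126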